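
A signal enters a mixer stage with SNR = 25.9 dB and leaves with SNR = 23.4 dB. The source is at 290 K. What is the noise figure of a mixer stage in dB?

2.5 dB

NF (dB) = SNR_in(dB) − SNR_out(dB) when the source is at T₀
NF = 25.9 − 23.4 = 2.5 dB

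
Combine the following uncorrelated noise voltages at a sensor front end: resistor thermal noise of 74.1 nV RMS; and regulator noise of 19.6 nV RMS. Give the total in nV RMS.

Uncorrelated sources add in power (mean-square): V_tot = √(ΣV_i²)
V_tot = √[(7.41×10⁻⁸)² + (1.96×10⁻⁸)²] = 7.66×10⁻⁸ V = 76.6 nV

76.6 nV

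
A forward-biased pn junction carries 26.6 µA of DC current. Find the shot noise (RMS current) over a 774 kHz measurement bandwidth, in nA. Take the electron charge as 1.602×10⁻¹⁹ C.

2.57 nA

I_n = √(2qI·B)
2qI·B = 2 × 1.602×10⁻¹⁹ × 2.66×10⁻⁵ × 7.74×10⁵ = 6.60×10⁻¹⁸ A²
I_n = √(6.60×10⁻¹⁸) = 2.57×10⁻⁹ A = 2.57 nA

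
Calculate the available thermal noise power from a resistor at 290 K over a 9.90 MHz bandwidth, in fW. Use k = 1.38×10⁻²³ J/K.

39.6 fW

P_n = kTB = 1.38×10⁻²³ × 290 × 9.90×10⁶ = 3.96×10⁻¹⁴ W = 39.6 fW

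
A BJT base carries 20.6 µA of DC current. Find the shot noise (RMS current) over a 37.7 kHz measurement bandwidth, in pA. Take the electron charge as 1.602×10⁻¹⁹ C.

I_n = √(2qI·B)
2qI·B = 2 × 1.602×10⁻¹⁹ × 2.06×10⁻⁵ × 3.77×10⁴ = 2.49×10⁻¹⁹ A²
I_n = √(2.49×10⁻¹⁹) = 4.99×10⁻¹⁰ A = 499 pA

499 pA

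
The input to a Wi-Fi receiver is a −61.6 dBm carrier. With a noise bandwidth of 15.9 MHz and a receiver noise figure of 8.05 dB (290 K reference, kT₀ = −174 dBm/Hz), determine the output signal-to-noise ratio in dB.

32.3 dB

Noise floor: N = −174 + 10 log₁₀(B) + NF
10 log₁₀(1.59×10⁷) = 72.01 dB
N = −174 + 72.01 + 8.05 = −93.94 dBm
SNR = P_sig − N = −61.6 − (−93.94) = 32.34 dB → 32.3 dB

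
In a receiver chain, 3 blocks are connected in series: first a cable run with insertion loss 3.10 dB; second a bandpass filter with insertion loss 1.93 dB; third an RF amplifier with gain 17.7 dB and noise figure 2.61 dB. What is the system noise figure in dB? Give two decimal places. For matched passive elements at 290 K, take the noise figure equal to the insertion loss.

7.64 dB

Convert to linear (a loss of L dB is a gain of −L dB): F_i = 10^(NF_i/10), G_i = 10^(G_i,dB/10)
  Stage 1: F_1 = 10^(3.10/10) = 2.042, G_1 = 10^(−3.10/10) = 0.4898
  Stage 2: F_2 = 10^(1.93/10) = 1.560, G_2 = 10^(−1.93/10) = 0.6412
  Stage 3: F_3 = 10^(2.61/10) = 1.824, G_3 = 10^(17.7/10) = 58.88
Friis cascade:
  F = 2.042 + (1.560 − 1)/0.4898 + (1.824 − 1)/0.3141 = 5.808
NF = 10 log₁₀(5.808) = 7.64 dB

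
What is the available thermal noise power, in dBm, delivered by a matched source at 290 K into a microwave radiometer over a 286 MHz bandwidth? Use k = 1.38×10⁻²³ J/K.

−89.4 dBm

P_n = kTB = 1.38×10⁻²³ × 290 × 2.86×10⁸ = 1.14×10⁻¹² W
In dBm: 10 log₁₀(1.14×10⁻¹² / 10⁻³) = −89.4 dBm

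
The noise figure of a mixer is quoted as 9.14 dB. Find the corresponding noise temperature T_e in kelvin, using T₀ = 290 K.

F = 10^(9.14/10) = 8.20352
T_e = (F − 1)·T₀ = (8.20352 − 1) × 290 = 2089 K

2089 K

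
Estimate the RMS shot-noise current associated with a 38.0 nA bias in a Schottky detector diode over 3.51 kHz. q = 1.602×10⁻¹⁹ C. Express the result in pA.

I_n = √(2qI·B)
2qI·B = 2 × 1.602×10⁻¹⁹ × 3.80×10⁻⁸ × 3.51×10³ = 4.27×10⁻²³ A²
I_n = √(4.27×10⁻²³) = 6.54×10⁻¹² A = 6.54 pA

6.54 pA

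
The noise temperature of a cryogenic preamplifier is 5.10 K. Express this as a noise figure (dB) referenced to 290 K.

0.076 dB

F = 1 + T_e/T₀ = 1 + 5.10/290 = 1.01759
NF = 10 log₁₀(1.01759) = 0.076 dB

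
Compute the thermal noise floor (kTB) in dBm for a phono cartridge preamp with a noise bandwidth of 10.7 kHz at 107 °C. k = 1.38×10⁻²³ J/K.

−132.5 dBm

T = 107 °C + 273.15 = 380.15 K
P_n = kTB = 1.38×10⁻²³ × 380.15 × 1.07×10⁴ = 5.61×10⁻¹⁷ W
In dBm: 10 log₁₀(5.61×10⁻¹⁷ / 10⁻³) = −132.5 dBm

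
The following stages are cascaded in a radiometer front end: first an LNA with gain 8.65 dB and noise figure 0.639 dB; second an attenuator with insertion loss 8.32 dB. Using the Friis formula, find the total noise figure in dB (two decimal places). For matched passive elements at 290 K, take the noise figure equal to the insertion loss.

2.90 dB

Convert to linear (a loss of L dB is a gain of −L dB): F_i = 10^(NF_i/10), G_i = 10^(G_i,dB/10)
  Stage 1: F_1 = 10^(0.639/10) = 1.159, G_1 = 10^(8.65/10) = 7.328
  Stage 2: F_2 = 10^(8.32/10) = 6.792, G_2 = 10^(−8.32/10) = 0.1472
Friis cascade:
  F = 1.159 + (6.792 − 1)/7.328 = 1.949
NF = 10 log₁₀(1.949) = 2.90 dB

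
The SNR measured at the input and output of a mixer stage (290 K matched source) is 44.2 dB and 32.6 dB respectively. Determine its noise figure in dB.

11.6 dB

NF (dB) = SNR_in(dB) − SNR_out(dB) when the source is at T₀
NF = 44.2 − 32.6 = 11.6 dB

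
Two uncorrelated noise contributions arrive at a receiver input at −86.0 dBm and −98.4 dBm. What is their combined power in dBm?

Convert to linear, add, convert back:
P₁ = 2.51×10⁻¹² W, P₂ = 1.45×10⁻¹³ W
P_tot = 2.66×10⁻¹² W → 10 log₁₀(P_tot / 10⁻³) = −85.8 dBm

−85.8 dBm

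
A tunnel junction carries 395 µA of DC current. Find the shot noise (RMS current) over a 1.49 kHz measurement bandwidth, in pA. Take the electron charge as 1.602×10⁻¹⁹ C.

434 pA

I_n = √(2qI·B)
2qI·B = 2 × 1.602×10⁻¹⁹ × 3.95×10⁻⁴ × 1.49×10³ = 1.89×10⁻¹⁹ A²
I_n = √(1.89×10⁻¹⁹) = 4.34×10⁻¹⁰ A = 434 pA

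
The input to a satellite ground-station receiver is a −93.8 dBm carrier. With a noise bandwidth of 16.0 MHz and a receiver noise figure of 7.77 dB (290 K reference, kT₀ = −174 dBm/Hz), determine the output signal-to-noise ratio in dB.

0.4 dB

Noise floor: N = −174 + 10 log₁₀(B) + NF
10 log₁₀(1.60×10⁷) = 72.04 dB
N = −174 + 72.04 + 7.77 = −94.19 dBm
SNR = P_sig − N = −93.8 − (−94.19) = 0.39 dB → 0.4 dB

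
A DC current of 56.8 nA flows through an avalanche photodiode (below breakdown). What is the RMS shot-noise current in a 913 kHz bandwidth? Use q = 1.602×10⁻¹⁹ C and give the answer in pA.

I_n = √(2qI·B)
2qI·B = 2 × 1.602×10⁻¹⁹ × 5.68×10⁻⁸ × 9.13×10⁵ = 1.66×10⁻²⁰ A²
I_n = √(1.66×10⁻²⁰) = 1.29×10⁻¹⁰ A = 129 pA

129 pA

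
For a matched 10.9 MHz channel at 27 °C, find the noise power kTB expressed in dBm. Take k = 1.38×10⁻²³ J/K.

−103.5 dBm

T = 27 °C + 273.15 = 300.15 K
P_n = kTB = 1.38×10⁻²³ × 300.15 × 1.09×10⁷ = 4.51×10⁻¹⁴ W
In dBm: 10 log₁₀(4.51×10⁻¹⁴ / 10⁻³) = −103.5 dBm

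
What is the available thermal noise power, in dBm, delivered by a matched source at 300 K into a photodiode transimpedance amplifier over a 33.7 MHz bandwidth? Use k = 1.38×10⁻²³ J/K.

P_n = kTB = 1.38×10⁻²³ × 300 × 3.37×10⁷ = 1.40×10⁻¹³ W
In dBm: 10 log₁₀(1.40×10⁻¹³ / 10⁻³) = −98.6 dBm

−98.6 dBm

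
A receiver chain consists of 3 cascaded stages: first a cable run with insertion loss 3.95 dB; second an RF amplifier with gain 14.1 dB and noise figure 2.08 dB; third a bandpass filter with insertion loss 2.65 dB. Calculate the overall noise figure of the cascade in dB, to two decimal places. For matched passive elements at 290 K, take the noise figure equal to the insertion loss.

6.12 dB

Convert to linear (a loss of L dB is a gain of −L dB): F_i = 10^(NF_i/10), G_i = 10^(G_i,dB/10)
  Stage 1: F_1 = 10^(3.95/10) = 2.483, G_1 = 10^(−3.95/10) = 0.4027
  Stage 2: F_2 = 10^(2.08/10) = 1.614, G_2 = 10^(14.1/10) = 25.70
  Stage 3: F_3 = 10^(2.65/10) = 1.841, G_3 = 10^(−2.65/10) = 0.5433
Friis cascade:
  F = 2.483 + (1.614 − 1)/0.4027 + (1.841 − 1)/10.35 = 4.090
NF = 10 log₁₀(4.090) = 6.12 dB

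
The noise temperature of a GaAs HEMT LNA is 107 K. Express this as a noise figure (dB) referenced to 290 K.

F = 1 + T_e/T₀ = 1 + 107/290 = 1.36897
NF = 10 log₁₀(1.36897) = 1.36 dB

1.36 dB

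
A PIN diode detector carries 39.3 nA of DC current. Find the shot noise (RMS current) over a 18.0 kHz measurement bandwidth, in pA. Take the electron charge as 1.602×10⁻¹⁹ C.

I_n = √(2qI·B)
2qI·B = 2 × 1.602×10⁻¹⁹ × 3.93×10⁻⁸ × 1.80×10⁴ = 2.27×10⁻²² A²
I_n = √(2.27×10⁻²²) = 1.51×10⁻¹¹ A = 15.1 pA

15.1 pA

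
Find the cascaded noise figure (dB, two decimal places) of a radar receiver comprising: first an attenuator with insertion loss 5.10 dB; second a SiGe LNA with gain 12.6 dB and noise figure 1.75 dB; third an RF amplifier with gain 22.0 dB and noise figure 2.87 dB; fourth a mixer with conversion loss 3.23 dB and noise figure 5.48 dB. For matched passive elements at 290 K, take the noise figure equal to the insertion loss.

7.00 dB

Convert to linear (a loss of L dB is a gain of −L dB): F_i = 10^(NF_i/10), G_i = 10^(G_i,dB/10)
  Stage 1: F_1 = 10^(5.10/10) = 3.236, G_1 = 10^(−5.10/10) = 0.3090
  Stage 2: F_2 = 10^(1.75/10) = 1.496, G_2 = 10^(12.6/10) = 18.20
  Stage 3: F_3 = 10^(2.87/10) = 1.936, G_3 = 10^(22.0/10) = 158.5
  Stage 4: F_4 = 10^(5.48/10) = 3.532, G_4 = 10^(−3.23/10) = 0.4753
Friis cascade:
  F = 3.236 + (1.496 − 1)/0.3090 + (1.936 − 1)/5.623 + (3.532 − 1)/891.3 = 5.011
NF = 10 log₁₀(5.011) = 7.00 dB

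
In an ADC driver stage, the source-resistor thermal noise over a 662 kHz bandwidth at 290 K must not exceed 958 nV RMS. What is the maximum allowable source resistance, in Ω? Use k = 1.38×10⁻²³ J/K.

Johnson–Nyquist: V_n = √(4kTRB) ⇒ R = V_n² / (4kTB)
4kTB = 4 × 1.38×10⁻²³ × 290 × 6.62×10⁵ = 1.06×10⁻¹⁴
R = (9.58×10⁻⁷)² / 1.06×10⁻¹⁴ = 8.66×10¹ Ω = 86.6 Ω

86.6 Ω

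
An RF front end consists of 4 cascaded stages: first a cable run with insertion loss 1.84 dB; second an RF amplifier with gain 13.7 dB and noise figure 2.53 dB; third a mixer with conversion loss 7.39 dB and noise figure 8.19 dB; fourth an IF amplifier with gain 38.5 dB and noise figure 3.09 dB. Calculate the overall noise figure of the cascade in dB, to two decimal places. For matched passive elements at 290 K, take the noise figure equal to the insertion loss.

Convert to linear (a loss of L dB is a gain of −L dB): F_i = 10^(NF_i/10), G_i = 10^(G_i,dB/10)
  Stage 1: F_1 = 10^(1.84/10) = 1.528, G_1 = 10^(−1.84/10) = 0.6546
  Stage 2: F_2 = 10^(2.53/10) = 1.791, G_2 = 10^(13.7/10) = 23.44
  Stage 3: F_3 = 10^(8.19/10) = 6.592, G_3 = 10^(−7.39/10) = 0.1824
  Stage 4: F_4 = 10^(3.09/10) = 2.037, G_4 = 10^(38.5/10) = 7079
Friis cascade:
  F = 1.528 + (1.791 − 1)/0.6546 + (6.592 − 1)/15.35 + (2.037 − 1)/2.799 = 3.470
NF = 10 log₁₀(3.470) = 5.40 dB

5.40 dB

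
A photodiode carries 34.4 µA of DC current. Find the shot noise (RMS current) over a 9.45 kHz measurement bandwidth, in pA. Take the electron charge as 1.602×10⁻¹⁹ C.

323 pA

I_n = √(2qI·B)
2qI·B = 2 × 1.602×10⁻¹⁹ × 3.44×10⁻⁵ × 9.45×10³ = 1.04×10⁻¹⁹ A²
I_n = √(1.04×10⁻¹⁹) = 3.23×10⁻¹⁰ A = 323 pA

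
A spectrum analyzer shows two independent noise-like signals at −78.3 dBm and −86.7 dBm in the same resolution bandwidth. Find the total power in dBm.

Convert to linear, add, convert back:
P₁ = 1.48×10⁻¹¹ W, P₂ = 2.14×10⁻¹² W
P_tot = 1.69×10⁻¹¹ W → 10 log₁₀(P_tot / 10⁻³) = −77.7 dBm

−77.7 dBm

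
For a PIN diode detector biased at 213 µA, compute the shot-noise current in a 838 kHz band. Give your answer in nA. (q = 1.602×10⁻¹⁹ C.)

I_n = √(2qI·B)
2qI·B = 2 × 1.602×10⁻¹⁹ × 2.13×10⁻⁴ × 8.38×10⁵ = 5.72×10⁻¹⁷ A²
I_n = √(5.72×10⁻¹⁷) = 7.56×10⁻⁹ A = 7.56 nA

7.56 nA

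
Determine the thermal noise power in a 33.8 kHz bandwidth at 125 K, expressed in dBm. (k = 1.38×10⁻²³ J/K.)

−132.3 dBm

P_n = kTB = 1.38×10⁻²³ × 125 × 3.38×10⁴ = 5.83×10⁻¹⁷ W
In dBm: 10 log₁₀(5.83×10⁻¹⁷ / 10⁻³) = −132.3 dBm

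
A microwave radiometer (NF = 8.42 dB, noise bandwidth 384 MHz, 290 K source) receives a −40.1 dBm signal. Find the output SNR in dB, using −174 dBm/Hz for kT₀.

39.6 dB

Noise floor: N = −174 + 10 log₁₀(B) + NF
10 log₁₀(3.84×10⁸) = 85.84 dB
N = −174 + 85.84 + 8.42 = −79.74 dBm
SNR = P_sig − N = −40.1 − (−79.74) = 39.64 dB → 39.6 dB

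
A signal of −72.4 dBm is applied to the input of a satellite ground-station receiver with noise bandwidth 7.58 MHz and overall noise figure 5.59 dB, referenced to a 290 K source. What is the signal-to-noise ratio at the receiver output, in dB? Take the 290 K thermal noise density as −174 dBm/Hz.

27.2 dB

Noise floor: N = −174 + 10 log₁₀(B) + NF
10 log₁₀(7.58×10⁶) = 68.8 dB
N = −174 + 68.8 + 5.59 = −99.61 dBm
SNR = P_sig − N = −72.4 − (−99.61) = 27.21 dB → 27.2 dB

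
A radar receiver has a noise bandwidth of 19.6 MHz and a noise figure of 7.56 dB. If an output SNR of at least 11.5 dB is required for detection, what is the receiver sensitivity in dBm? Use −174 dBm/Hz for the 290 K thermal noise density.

Sensitivity = −174 + 10 log₁₀(B) + NF + SNR_min
= −174 + 72.92 + 7.56 + 11.5
= −82.02 dBm → −82.0 dBm

−82.0 dBm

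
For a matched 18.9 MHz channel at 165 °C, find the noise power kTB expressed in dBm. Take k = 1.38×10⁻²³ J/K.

T = 165 °C + 273.15 = 438.15 K
P_n = kTB = 1.38×10⁻²³ × 438.15 × 1.89×10⁷ = 1.14×10⁻¹³ W
In dBm: 10 log₁₀(1.14×10⁻¹³ / 10⁻³) = −99.4 dBm

−99.4 dBm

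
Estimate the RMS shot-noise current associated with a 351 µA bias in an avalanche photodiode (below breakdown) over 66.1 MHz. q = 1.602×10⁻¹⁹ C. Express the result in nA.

86.2 nA

I_n = √(2qI·B)
2qI·B = 2 × 1.602×10⁻¹⁹ × 3.51×10⁻⁴ × 6.61×10⁷ = 7.43×10⁻¹⁵ A²
I_n = √(7.43×10⁻¹⁵) = 8.62×10⁻⁸ A = 86.2 nA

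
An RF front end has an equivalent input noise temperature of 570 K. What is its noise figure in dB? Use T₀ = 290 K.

4.72 dB

F = 1 + T_e/T₀ = 1 + 570/290 = 2.96552
NF = 10 log₁₀(2.96552) = 4.72 dB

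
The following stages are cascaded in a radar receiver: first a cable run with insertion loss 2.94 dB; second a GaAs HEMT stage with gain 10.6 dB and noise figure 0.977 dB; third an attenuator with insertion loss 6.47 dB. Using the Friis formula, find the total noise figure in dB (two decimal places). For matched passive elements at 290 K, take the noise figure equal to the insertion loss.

4.85 dB

Convert to linear (a loss of L dB is a gain of −L dB): F_i = 10^(NF_i/10), G_i = 10^(G_i,dB/10)
  Stage 1: F_1 = 10^(2.94/10) = 1.968, G_1 = 10^(−2.94/10) = 0.5082
  Stage 2: F_2 = 10^(0.977/10) = 1.252, G_2 = 10^(10.6/10) = 11.48
  Stage 3: F_3 = 10^(6.47/10) = 4.436, G_3 = 10^(−6.47/10) = 0.2254
Friis cascade:
  F = 1.968 + (1.252 − 1)/0.5082 + (4.436 − 1)/5.834 = 3.053
NF = 10 log₁₀(3.053) = 4.85 dB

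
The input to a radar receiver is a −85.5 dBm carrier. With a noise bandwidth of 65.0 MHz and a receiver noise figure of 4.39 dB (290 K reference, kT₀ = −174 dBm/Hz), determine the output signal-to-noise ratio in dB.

Noise floor: N = −174 + 10 log₁₀(B) + NF
10 log₁₀(6.50×10⁷) = 78.13 dB
N = −174 + 78.13 + 4.39 = −91.48 dBm
SNR = P_sig − N = −85.5 − (−91.48) = 5.98 dB → 6.0 dB

6.0 dB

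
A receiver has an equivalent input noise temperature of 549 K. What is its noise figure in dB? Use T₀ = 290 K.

4.61 dB

F = 1 + T_e/T₀ = 1 + 549/290 = 2.8931
NF = 10 log₁₀(2.8931) = 4.61 dB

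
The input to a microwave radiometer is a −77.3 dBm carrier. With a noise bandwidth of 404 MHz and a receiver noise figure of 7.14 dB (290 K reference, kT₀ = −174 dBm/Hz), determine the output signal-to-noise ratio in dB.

3.5 dB

Noise floor: N = −174 + 10 log₁₀(B) + NF
10 log₁₀(4.04×10⁸) = 86.06 dB
N = −174 + 86.06 + 7.14 = −80.80 dBm
SNR = P_sig − N = −77.3 − (−80.80) = 3.50 dB → 3.5 dB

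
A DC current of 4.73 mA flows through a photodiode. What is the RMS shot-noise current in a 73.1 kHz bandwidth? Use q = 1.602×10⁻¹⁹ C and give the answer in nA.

I_n = √(2qI·B)
2qI·B = 2 × 1.602×10⁻¹⁹ × 4.73×10⁻³ × 7.31×10⁴ = 1.11×10⁻¹⁶ A²
I_n = √(1.11×10⁻¹⁶) = 1.05×10⁻⁸ A = 10.5 nA

10.5 nA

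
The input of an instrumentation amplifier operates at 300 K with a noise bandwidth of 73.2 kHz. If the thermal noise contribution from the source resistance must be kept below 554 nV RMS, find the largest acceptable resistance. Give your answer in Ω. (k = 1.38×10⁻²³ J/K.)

253 Ω

Johnson–Nyquist: V_n = √(4kTRB) ⇒ R = V_n² / (4kTB)
4kTB = 4 × 1.38×10⁻²³ × 300 × 7.32×10⁴ = 1.21×10⁻¹⁵
R = (5.54×10⁻⁷)² / 1.21×10⁻¹⁵ = 2.53×10² Ω = 253 Ω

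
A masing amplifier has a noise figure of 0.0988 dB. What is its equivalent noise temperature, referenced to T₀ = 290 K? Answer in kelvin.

6.67 K

F = 10^(0.0988/10) = 1.02301
T_e = (F − 1)·T₀ = (1.02301 − 1) × 290 = 6.67 K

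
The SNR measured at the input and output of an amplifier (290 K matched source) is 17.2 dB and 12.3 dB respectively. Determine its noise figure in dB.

NF (dB) = SNR_in(dB) − SNR_out(dB) when the source is at T₀
NF = 17.2 − 12.3 = 4.9 dB

4.9 dB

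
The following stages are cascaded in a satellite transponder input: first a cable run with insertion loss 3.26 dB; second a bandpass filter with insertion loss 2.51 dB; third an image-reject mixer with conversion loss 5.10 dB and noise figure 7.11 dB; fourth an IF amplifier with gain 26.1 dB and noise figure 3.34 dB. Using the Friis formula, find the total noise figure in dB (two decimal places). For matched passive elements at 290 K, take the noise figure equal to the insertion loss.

Convert to linear (a loss of L dB is a gain of −L dB): F_i = 10^(NF_i/10), G_i = 10^(G_i,dB/10)
  Stage 1: F_1 = 10^(3.26/10) = 2.118, G_1 = 10^(−3.26/10) = 0.4721
  Stage 2: F_2 = 10^(2.51/10) = 1.782, G_2 = 10^(−2.51/10) = 0.5610
  Stage 3: F_3 = 10^(7.11/10) = 5.140, G_3 = 10^(−5.10/10) = 0.3090
  Stage 4: F_4 = 10^(3.34/10) = 2.158, G_4 = 10^(26.1/10) = 407.4
Friis cascade:
  F = 2.118 + (1.782 − 1)/0.4721 + (5.140 − 1)/0.2649 + (2.158 − 1)/0.08185 = 33.55
NF = 10 log₁₀(33.55) = 15.26 dB

15.26 dB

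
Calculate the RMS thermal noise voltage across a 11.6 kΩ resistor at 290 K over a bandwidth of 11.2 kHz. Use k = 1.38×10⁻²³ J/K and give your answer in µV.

1.44 µV

V_n = √(4kTRB)
4kTRB = 4 × 1.38×10⁻²³ × 290 × 1.16×10⁴ × 1.12×10⁴ = 2.08×10⁻¹² V²
V_n = √(2.08×10⁻¹²) = 1.44×10⁻⁶ V = 1.44 µV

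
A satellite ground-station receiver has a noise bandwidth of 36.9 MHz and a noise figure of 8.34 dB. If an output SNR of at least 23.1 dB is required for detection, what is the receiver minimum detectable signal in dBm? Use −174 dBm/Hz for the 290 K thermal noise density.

−66.9 dBm

Sensitivity = −174 + 10 log₁₀(B) + NF + SNR_min
= −174 + 75.67 + 8.34 + 23.1
= −66.89 dBm → −66.9 dBm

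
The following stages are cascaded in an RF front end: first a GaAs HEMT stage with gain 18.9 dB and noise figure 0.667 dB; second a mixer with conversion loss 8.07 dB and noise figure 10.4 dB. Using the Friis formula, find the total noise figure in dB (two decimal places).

Convert to linear (a loss of L dB is a gain of −L dB): F_i = 10^(NF_i/10), G_i = 10^(G_i,dB/10)
  Stage 1: F_1 = 10^(0.667/10) = 1.166, G_1 = 10^(18.9/10) = 77.62
  Stage 2: F_2 = 10^(10.4/10) = 10.96, G_2 = 10^(−8.07/10) = 0.1560
Friis cascade:
  F = 1.166 + (10.96 − 1)/77.62 = 1.294
NF = 10 log₁₀(1.294) = 1.12 dB

1.12 dB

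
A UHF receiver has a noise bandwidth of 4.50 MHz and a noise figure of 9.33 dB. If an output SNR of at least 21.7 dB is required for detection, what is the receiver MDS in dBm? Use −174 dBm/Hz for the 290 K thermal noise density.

Sensitivity = −174 + 10 log₁₀(B) + NF + SNR_min
= −174 + 66.53 + 9.33 + 21.7
= −76.44 dBm → −76.4 dBm

−76.4 dBm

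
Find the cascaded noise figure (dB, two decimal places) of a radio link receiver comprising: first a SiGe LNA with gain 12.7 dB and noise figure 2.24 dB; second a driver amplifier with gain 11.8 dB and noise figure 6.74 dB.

Convert to linear (a loss of L dB is a gain of −L dB): F_i = 10^(NF_i/10), G_i = 10^(G_i,dB/10)
  Stage 1: F_1 = 10^(2.24/10) = 1.675, G_1 = 10^(12.7/10) = 18.62
  Stage 2: F_2 = 10^(6.74/10) = 4.721, G_2 = 10^(11.8/10) = 15.14
Friis cascade:
  F = 1.675 + (4.721 − 1)/18.62 = 1.875
NF = 10 log₁₀(1.875) = 2.73 dB

2.73 dB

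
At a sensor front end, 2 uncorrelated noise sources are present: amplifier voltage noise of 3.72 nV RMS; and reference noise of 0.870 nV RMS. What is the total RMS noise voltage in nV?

3.82 nV

Uncorrelated sources add in power (mean-square): V_tot = √(ΣV_i²)
V_tot = √[(3.72×10⁻⁹)² + (8.70×10⁻¹⁰)²] = 3.82×10⁻⁹ V = 3.82 nV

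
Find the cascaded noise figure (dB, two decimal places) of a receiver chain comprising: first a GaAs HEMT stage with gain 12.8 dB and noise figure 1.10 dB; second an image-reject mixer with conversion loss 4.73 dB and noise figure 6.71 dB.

1.71 dB

Convert to linear (a loss of L dB is a gain of −L dB): F_i = 10^(NF_i/10), G_i = 10^(G_i,dB/10)
  Stage 1: F_1 = 10^(1.10/10) = 1.288, G_1 = 10^(12.8/10) = 19.05
  Stage 2: F_2 = 10^(6.71/10) = 4.688, G_2 = 10^(−4.73/10) = 0.3365
Friis cascade:
  F = 1.288 + (4.688 − 1)/19.05 = 1.482
NF = 10 log₁₀(1.482) = 1.71 dB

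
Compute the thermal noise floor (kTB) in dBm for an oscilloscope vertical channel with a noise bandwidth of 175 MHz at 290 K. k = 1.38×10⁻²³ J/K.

−91.5 dBm

P_n = kTB = 1.38×10⁻²³ × 290 × 1.75×10⁸ = 7.00×10⁻¹³ W
In dBm: 10 log₁₀(7.00×10⁻¹³ / 10⁻³) = −91.5 dBm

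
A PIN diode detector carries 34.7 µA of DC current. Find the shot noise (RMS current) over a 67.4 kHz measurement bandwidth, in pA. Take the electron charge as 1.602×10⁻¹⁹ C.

866 pA

I_n = √(2qI·B)
2qI·B = 2 × 1.602×10⁻¹⁹ × 3.47×10⁻⁵ × 6.74×10⁴ = 7.49×10⁻¹⁹ A²
I_n = √(7.49×10⁻¹⁹) = 8.66×10⁻¹⁰ A = 866 pA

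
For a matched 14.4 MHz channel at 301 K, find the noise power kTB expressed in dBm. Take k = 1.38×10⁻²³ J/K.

−102.2 dBm

P_n = kTB = 1.38×10⁻²³ × 301 × 1.44×10⁷ = 5.98×10⁻¹⁴ W
In dBm: 10 log₁₀(5.98×10⁻¹⁴ / 10⁻³) = −102.2 dBm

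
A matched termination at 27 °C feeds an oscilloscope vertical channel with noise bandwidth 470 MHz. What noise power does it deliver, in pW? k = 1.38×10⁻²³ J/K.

1.95 pW

T = 27 °C + 273.15 = 300.15 K
P_n = kTB = 1.38×10⁻²³ × 300.15 × 4.70×10⁸ = 1.95×10⁻¹² W = 1.95 pW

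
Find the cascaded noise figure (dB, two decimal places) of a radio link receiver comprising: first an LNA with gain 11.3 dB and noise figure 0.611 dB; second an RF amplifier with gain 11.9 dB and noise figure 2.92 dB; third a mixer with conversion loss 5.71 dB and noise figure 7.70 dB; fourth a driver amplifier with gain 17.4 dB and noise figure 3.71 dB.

1.04 dB

Convert to linear (a loss of L dB is a gain of −L dB): F_i = 10^(NF_i/10), G_i = 10^(G_i,dB/10)
  Stage 1: F_1 = 10^(0.611/10) = 1.151, G_1 = 10^(11.3/10) = 13.49
  Stage 2: F_2 = 10^(2.92/10) = 1.959, G_2 = 10^(11.9/10) = 15.49
  Stage 3: F_3 = 10^(7.70/10) = 5.888, G_3 = 10^(−5.71/10) = 0.2685
  Stage 4: F_4 = 10^(3.71/10) = 2.350, G_4 = 10^(17.4/10) = 54.95
Friis cascade:
  F = 1.151 + (1.959 − 1)/13.49 + (5.888 − 1)/208.9 + (2.350 − 1)/56.10 = 1.270
NF = 10 log₁₀(1.270) = 1.04 dB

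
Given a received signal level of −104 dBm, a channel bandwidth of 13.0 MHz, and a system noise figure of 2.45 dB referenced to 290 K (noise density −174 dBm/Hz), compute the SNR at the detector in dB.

−3.6 dB

Noise floor: N = −174 + 10 log₁₀(B) + NF
10 log₁₀(1.30×10⁷) = 71.14 dB
N = −174 + 71.14 + 2.45 = −100.41 dBm
SNR = P_sig − N = −104 − (−100.41) = −3.59 dB → −3.6 dB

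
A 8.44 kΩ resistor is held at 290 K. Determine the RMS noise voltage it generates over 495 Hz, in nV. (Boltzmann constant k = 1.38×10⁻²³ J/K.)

V_n = √(4kTRB)
4kTRB = 4 × 1.38×10⁻²³ × 290 × 8.44×10³ × 4.95×10² = 6.69×10⁻¹⁴ V²
V_n = √(6.69×10⁻¹⁴) = 2.59×10⁻⁷ V = 259 nV

259 nV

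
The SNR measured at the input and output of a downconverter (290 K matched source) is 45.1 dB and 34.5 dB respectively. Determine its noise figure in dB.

NF (dB) = SNR_in(dB) − SNR_out(dB) when the source is at T₀
NF = 45.1 − 34.5 = 10.6 dB

10.6 dB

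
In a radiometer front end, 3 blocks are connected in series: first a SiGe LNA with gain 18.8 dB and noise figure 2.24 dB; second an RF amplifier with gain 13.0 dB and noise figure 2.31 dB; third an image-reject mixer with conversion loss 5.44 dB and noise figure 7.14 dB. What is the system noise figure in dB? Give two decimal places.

2.27 dB

Convert to linear (a loss of L dB is a gain of −L dB): F_i = 10^(NF_i/10), G_i = 10^(G_i,dB/10)
  Stage 1: F_1 = 10^(2.24/10) = 1.675, G_1 = 10^(18.8/10) = 75.86
  Stage 2: F_2 = 10^(2.31/10) = 1.702, G_2 = 10^(13.0/10) = 19.95
  Stage 3: F_3 = 10^(7.14/10) = 5.176, G_3 = 10^(−5.44/10) = 0.2858
Friis cascade:
  F = 1.675 + (1.702 − 1)/75.86 + (5.176 − 1)/1514 = 1.687
NF = 10 log₁₀(1.687) = 2.27 dB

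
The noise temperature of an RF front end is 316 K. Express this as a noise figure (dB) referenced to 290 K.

F = 1 + T_e/T₀ = 1 + 316/290 = 2.08966
NF = 10 log₁₀(2.08966) = 3.20 dB

3.20 dB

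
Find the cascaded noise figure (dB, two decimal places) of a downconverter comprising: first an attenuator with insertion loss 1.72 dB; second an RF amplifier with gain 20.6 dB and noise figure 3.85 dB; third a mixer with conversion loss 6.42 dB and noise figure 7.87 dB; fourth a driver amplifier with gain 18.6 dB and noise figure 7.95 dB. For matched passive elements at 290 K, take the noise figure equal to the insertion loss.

5.99 dB

Convert to linear (a loss of L dB is a gain of −L dB): F_i = 10^(NF_i/10), G_i = 10^(G_i,dB/10)
  Stage 1: F_1 = 10^(1.72/10) = 1.486, G_1 = 10^(−1.72/10) = 0.6730
  Stage 2: F_2 = 10^(3.85/10) = 2.427, G_2 = 10^(20.6/10) = 114.8
  Stage 3: F_3 = 10^(7.87/10) = 6.124, G_3 = 10^(−6.42/10) = 0.2280
  Stage 4: F_4 = 10^(7.95/10) = 6.237, G_4 = 10^(18.6/10) = 72.44
Friis cascade:
  F = 1.486 + (2.427 − 1)/0.6730 + (6.124 − 1)/77.27 + (6.237 − 1)/17.62 = 3.969
NF = 10 log₁₀(3.969) = 5.99 dB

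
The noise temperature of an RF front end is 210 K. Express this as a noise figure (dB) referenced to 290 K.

2.37 dB

F = 1 + T_e/T₀ = 1 + 210/290 = 1.72414
NF = 10 log₁₀(1.72414) = 2.37 dB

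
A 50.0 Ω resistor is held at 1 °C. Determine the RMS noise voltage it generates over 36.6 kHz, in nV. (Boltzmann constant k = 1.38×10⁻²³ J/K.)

166 nV

T = 1 °C + 273.15 = 274.15 K
V_n = √(4kTRB)
4kTRB = 4 × 1.38×10⁻²³ × 274.15 × 5.00×10¹ × 3.66×10⁴ = 2.77×10⁻¹⁴ V²
V_n = √(2.77×10⁻¹⁴) = 1.66×10⁻⁷ V = 166 nV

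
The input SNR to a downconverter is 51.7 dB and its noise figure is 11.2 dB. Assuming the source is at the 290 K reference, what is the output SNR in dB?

By definition F = SNR_in/SNR_out, so in dB: SNR_out = SNR_in − NF
SNR_out = 51.7 − 11.2 = 40.5 dB

40.5 dB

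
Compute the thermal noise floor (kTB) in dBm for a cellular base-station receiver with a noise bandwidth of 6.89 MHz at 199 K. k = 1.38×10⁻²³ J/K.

−107.2 dBm

P_n = kTB = 1.38×10⁻²³ × 199 × 6.89×10⁶ = 1.89×10⁻¹⁴ W
In dBm: 10 log₁₀(1.89×10⁻¹⁴ / 10⁻³) = −107.2 dBm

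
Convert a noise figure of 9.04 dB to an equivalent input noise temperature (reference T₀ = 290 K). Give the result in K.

F = 10^(9.04/10) = 8.01678
T_e = (F − 1)·T₀ = (8.01678 − 1) × 290 = 2035 K

2035 K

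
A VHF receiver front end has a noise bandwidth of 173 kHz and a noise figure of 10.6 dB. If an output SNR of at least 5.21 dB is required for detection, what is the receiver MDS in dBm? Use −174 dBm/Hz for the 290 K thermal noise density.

−105.8 dBm

Sensitivity = −174 + 10 log₁₀(B) + NF + SNR_min
= −174 + 52.38 + 10.6 + 5.21
= −105.81 dBm → −105.8 dBm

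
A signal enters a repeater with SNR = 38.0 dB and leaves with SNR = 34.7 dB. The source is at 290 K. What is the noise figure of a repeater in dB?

NF (dB) = SNR_in(dB) − SNR_out(dB) when the source is at T₀
NF = 38.0 − 34.7 = 3.3 dB

3.3 dB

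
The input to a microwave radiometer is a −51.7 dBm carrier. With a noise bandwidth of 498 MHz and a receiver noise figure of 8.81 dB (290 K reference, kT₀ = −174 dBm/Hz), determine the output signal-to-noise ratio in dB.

26.5 dB

Noise floor: N = −174 + 10 log₁₀(B) + NF
10 log₁₀(4.98×10⁸) = 86.97 dB
N = −174 + 86.97 + 8.81 = −78.22 dBm
SNR = P_sig − N = −51.7 − (−78.22) = 26.52 dB → 26.5 dB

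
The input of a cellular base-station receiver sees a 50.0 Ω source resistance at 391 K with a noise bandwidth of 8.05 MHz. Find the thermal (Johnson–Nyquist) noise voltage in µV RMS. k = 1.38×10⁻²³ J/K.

2.95 µV

V_n = √(4kTRB)
4kTRB = 4 × 1.38×10⁻²³ × 391 × 5.00×10¹ × 8.05×10⁶ = 8.69×10⁻¹² V²
V_n = √(8.69×10⁻¹²) = 2.95×10⁻⁶ V = 2.95 µV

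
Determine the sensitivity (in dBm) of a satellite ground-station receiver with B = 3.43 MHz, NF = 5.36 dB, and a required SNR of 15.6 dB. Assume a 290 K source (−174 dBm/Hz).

−87.7 dBm

Sensitivity = −174 + 10 log₁₀(B) + NF + SNR_min
= −174 + 65.35 + 5.36 + 15.6
= −87.69 dBm → −87.7 dBm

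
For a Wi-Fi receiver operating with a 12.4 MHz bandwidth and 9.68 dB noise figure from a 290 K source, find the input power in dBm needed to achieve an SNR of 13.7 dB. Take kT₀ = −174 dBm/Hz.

Sensitivity = −174 + 10 log₁₀(B) + NF + SNR_min
= −174 + 70.93 + 9.68 + 13.7
= −79.69 dBm → −79.7 dBm

−79.7 dBm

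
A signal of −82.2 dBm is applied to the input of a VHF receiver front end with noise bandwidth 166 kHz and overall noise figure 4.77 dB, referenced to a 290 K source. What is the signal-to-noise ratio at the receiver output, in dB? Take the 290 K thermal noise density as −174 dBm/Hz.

Noise floor: N = −174 + 10 log₁₀(B) + NF
10 log₁₀(1.66×10⁵) = 52.2 dB
N = −174 + 52.2 + 4.77 = −117.03 dBm
SNR = P_sig − N = −82.2 − (−117.03) = 34.83 dB → 34.8 dB

34.8 dB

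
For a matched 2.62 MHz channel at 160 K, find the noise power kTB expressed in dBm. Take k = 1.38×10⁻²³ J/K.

P_n = kTB = 1.38×10⁻²³ × 160 × 2.62×10⁶ = 5.78×10⁻¹⁵ W
In dBm: 10 log₁₀(5.78×10⁻¹⁵ / 10⁻³) = −112.4 dBm

−112.4 dBm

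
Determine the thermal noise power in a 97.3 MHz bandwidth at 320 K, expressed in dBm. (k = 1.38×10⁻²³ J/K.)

−93.7 dBm

P_n = kTB = 1.38×10⁻²³ × 320 × 9.73×10⁷ = 4.30×10⁻¹³ W
In dBm: 10 log₁₀(4.30×10⁻¹³ / 10⁻³) = −93.7 dBm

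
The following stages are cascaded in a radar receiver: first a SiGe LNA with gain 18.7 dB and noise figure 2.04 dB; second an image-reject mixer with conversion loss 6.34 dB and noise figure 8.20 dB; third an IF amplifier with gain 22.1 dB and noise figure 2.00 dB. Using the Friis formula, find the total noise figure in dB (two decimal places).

2.33 dB

Convert to linear (a loss of L dB is a gain of −L dB): F_i = 10^(NF_i/10), G_i = 10^(G_i,dB/10)
  Stage 1: F_1 = 10^(2.04/10) = 1.600, G_1 = 10^(18.7/10) = 74.13
  Stage 2: F_2 = 10^(8.20/10) = 6.607, G_2 = 10^(−6.34/10) = 0.2323
  Stage 3: F_3 = 10^(2.00/10) = 1.585, G_3 = 10^(22.1/10) = 162.2
Friis cascade:
  F = 1.600 + (6.607 − 1)/74.13 + (1.585 − 1)/17.22 = 1.709
NF = 10 log₁₀(1.709) = 2.33 dB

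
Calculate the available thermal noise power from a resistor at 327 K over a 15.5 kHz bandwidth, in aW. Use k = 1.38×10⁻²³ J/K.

P_n = kTB = 1.38×10⁻²³ × 327 × 1.55×10⁴ = 6.99×10⁻¹⁷ W = 69.9 aW

69.9 aW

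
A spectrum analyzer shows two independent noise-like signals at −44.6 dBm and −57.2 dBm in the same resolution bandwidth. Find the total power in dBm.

−44.4 dBm

Convert to linear, add, convert back:
P₁ = 3.47×10⁻⁸ W, P₂ = 1.91×10⁻⁹ W
P_tot = 3.66×10⁻⁸ W → 10 log₁₀(P_tot / 10⁻³) = −44.4 dBm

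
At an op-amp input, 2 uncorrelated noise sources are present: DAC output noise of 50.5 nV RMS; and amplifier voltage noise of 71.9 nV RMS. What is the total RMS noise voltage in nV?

87.9 nV

Uncorrelated sources add in power (mean-square): V_tot = √(ΣV_i²)
V_tot = √[(5.05×10⁻⁸)² + (7.19×10⁻⁸)²] = 8.79×10⁻⁸ V = 87.9 nV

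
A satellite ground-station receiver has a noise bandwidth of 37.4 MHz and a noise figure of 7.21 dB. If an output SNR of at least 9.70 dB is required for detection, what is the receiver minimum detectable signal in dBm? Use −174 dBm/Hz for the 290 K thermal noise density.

Sensitivity = −174 + 10 log₁₀(B) + NF + SNR_min
= −174 + 75.73 + 7.21 + 9.70
= −81.36 dBm → −81.4 dBm

−81.4 dBm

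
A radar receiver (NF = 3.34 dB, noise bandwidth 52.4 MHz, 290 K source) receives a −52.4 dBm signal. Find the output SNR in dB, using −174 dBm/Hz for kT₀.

41.1 dB

Noise floor: N = −174 + 10 log₁₀(B) + NF
10 log₁₀(5.24×10⁷) = 77.19 dB
N = −174 + 77.19 + 3.34 = −93.47 dBm
SNR = P_sig − N = −52.4 − (−93.47) = 41.07 dB → 41.1 dB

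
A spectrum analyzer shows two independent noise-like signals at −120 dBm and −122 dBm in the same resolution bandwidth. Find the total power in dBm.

Convert to linear, add, convert back:
P₁ = 1.00×10⁻¹⁵ W, P₂ = 6.31×10⁻¹⁶ W
P_tot = 1.63×10⁻¹⁵ W → 10 log₁₀(P_tot / 10⁻³) = −117.9 dBm

−117.9 dBm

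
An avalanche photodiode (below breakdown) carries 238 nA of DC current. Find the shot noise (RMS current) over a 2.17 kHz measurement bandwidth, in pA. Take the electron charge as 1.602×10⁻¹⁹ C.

12.9 pA

I_n = √(2qI·B)
2qI·B = 2 × 1.602×10⁻¹⁹ × 2.38×10⁻⁷ × 2.17×10³ = 1.65×10⁻²² A²
I_n = √(1.65×10⁻²²) = 1.29×10⁻¹¹ A = 12.9 pA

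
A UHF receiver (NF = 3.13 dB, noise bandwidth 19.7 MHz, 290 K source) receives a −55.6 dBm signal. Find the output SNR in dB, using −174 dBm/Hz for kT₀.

Noise floor: N = −174 + 10 log₁₀(B) + NF
10 log₁₀(1.97×10⁷) = 72.94 dB
N = −174 + 72.94 + 3.13 = −97.93 dBm
SNR = P_sig − N = −55.6 − (−97.93) = 42.33 dB → 42.3 dB

42.3 dB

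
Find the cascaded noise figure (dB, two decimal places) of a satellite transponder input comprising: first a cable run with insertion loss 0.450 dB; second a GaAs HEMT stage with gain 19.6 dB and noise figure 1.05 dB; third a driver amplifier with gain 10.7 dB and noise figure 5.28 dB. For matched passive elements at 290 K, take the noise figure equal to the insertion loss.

1.59 dB

Convert to linear (a loss of L dB is a gain of −L dB): F_i = 10^(NF_i/10), G_i = 10^(G_i,dB/10)
  Stage 1: F_1 = 10^(0.450/10) = 1.109, G_1 = 10^(−0.450/10) = 0.9016
  Stage 2: F_2 = 10^(1.05/10) = 1.274, G_2 = 10^(19.6/10) = 91.20
  Stage 3: F_3 = 10^(5.28/10) = 3.373, G_3 = 10^(10.7/10) = 11.75
Friis cascade:
  F = 1.109 + (1.274 − 1)/0.9016 + (3.373 − 1)/82.22 = 1.441
NF = 10 log₁₀(1.441) = 1.59 dB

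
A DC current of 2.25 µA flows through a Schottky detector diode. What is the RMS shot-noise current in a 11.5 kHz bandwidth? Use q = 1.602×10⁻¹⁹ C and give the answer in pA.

91.1 pA

I_n = √(2qI·B)
2qI·B = 2 × 1.602×10⁻¹⁹ × 2.25×10⁻⁶ × 1.15×10⁴ = 8.29×10⁻²¹ A²
I_n = √(8.29×10⁻²¹) = 9.11×10⁻¹¹ A = 91.1 pA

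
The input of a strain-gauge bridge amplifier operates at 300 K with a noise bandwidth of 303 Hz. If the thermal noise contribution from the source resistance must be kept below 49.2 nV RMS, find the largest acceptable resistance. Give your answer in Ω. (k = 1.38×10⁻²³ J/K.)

Johnson–Nyquist: V_n = √(4kTRB) ⇒ R = V_n² / (4kTB)
4kTB = 4 × 1.38×10⁻²³ × 300 × 3.03×10² = 5.02×10⁻¹⁸
R = (4.92×10⁻⁸)² / 5.02×10⁻¹⁸ = 4.82×10² Ω = 482 Ω

482 Ω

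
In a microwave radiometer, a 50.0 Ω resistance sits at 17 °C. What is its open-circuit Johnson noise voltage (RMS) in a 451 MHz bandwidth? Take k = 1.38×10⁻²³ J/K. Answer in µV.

T = 17 °C + 273.15 = 290.15 K
V_n = √(4kTRB)
4kTRB = 4 × 1.38×10⁻²³ × 290.15 × 5.00×10¹ × 4.51×10⁸ = 3.61×10⁻¹⁰ V²
V_n = √(3.61×10⁻¹⁰) = 1.90×10⁻⁵ V = 19.0 µV

19.0 µV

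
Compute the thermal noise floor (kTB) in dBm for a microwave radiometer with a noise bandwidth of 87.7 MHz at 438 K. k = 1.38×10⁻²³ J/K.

−92.8 dBm

P_n = kTB = 1.38×10⁻²³ × 438 × 8.77×10⁷ = 5.30×10⁻¹³ W
In dBm: 10 log₁₀(5.30×10⁻¹³ / 10⁻³) = −92.8 dBm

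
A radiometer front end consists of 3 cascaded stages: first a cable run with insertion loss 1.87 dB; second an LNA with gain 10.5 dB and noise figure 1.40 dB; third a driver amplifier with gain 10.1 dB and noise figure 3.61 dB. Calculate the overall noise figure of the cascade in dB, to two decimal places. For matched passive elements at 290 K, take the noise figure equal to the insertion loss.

Convert to linear (a loss of L dB is a gain of −L dB): F_i = 10^(NF_i/10), G_i = 10^(G_i,dB/10)
  Stage 1: F_1 = 10^(1.87/10) = 1.538, G_1 = 10^(−1.87/10) = 0.6501
  Stage 2: F_2 = 10^(1.40/10) = 1.380, G_2 = 10^(10.5/10) = 11.22
  Stage 3: F_3 = 10^(3.61/10) = 2.296, G_3 = 10^(10.1/10) = 10.23
Friis cascade:
  F = 1.538 + (1.380 − 1)/0.6501 + (2.296 − 1)/7.295 = 2.301
NF = 10 log₁₀(2.301) = 3.62 dB

3.62 dB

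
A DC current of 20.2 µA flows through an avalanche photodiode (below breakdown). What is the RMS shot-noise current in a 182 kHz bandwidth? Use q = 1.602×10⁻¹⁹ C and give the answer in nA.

I_n = √(2qI·B)
2qI·B = 2 × 1.602×10⁻¹⁹ × 2.02×10⁻⁵ × 1.82×10⁵ = 1.18×10⁻¹⁸ A²
I_n = √(1.18×10⁻¹⁸) = 1.09×10⁻⁹ A = 1.09 nA

1.09 nA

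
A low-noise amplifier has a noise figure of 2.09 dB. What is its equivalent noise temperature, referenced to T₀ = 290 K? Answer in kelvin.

F = 10^(2.09/10) = 1.61808
T_e = (F − 1)·T₀ = (1.61808 − 1) × 290 = 179 K

179 K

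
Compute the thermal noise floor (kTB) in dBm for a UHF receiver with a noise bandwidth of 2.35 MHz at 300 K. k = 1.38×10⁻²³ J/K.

P_n = kTB = 1.38×10⁻²³ × 300 × 2.35×10⁶ = 9.73×10⁻¹⁵ W
In dBm: 10 log₁₀(9.73×10⁻¹⁵ / 10⁻³) = −110.1 dBm

−110.1 dBm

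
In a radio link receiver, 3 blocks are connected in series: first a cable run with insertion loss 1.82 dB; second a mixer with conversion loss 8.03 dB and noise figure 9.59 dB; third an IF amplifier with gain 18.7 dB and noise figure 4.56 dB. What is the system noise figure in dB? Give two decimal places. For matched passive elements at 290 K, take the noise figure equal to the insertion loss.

15.02 dB

Convert to linear (a loss of L dB is a gain of −L dB): F_i = 10^(NF_i/10), G_i = 10^(G_i,dB/10)
  Stage 1: F_1 = 10^(1.82/10) = 1.521, G_1 = 10^(−1.82/10) = 0.6577
  Stage 2: F_2 = 10^(9.59/10) = 9.099, G_2 = 10^(−8.03/10) = 0.1574
  Stage 3: F_3 = 10^(4.56/10) = 2.858, G_3 = 10^(18.7/10) = 74.13
Friis cascade:
  F = 1.521 + (9.099 − 1)/0.6577 + (2.858 − 1)/0.1035 = 31.78
NF = 10 log₁₀(31.78) = 15.02 dB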